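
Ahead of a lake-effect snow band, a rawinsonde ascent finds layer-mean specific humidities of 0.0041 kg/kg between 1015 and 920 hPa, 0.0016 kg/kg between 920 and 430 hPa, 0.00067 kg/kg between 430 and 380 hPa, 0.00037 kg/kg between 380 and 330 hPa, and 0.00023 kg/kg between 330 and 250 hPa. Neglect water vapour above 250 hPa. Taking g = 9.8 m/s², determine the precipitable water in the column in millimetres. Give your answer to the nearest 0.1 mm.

PW ≈ 12.7 mm

Precipitable water is the column-integrated vapour mass per unit area: PW = (1/g) Σ q̄ Δp, with q in kg/kg and Δp in Pa (1 kg/m² of water = 1 mm).
Layer 1015–920 hPa: Δp = 95 hPa = 9500 Pa, q̄ = 0.0041 kg/kg → 0.0041 × 9500 / 9.8 = 3.97 mm
Layer 920–430 hPa: Δp = 490 hPa = 49000 Pa, q̄ = 0.0016 kg/kg → 0.0016 × 49000 / 9.8 = 8.00 mm
Layer 430–380 hPa: Δp = 50 hPa = 5000 Pa, q̄ = 0.00067 kg/kg → 0.00067 × 5000 / 9.8 = 0.34 mm
Layer 380–330 hPa: Δp = 50 hPa = 5000 Pa, q̄ = 0.00037 kg/kg → 0.00037 × 5000 / 9.8 = 0.19 mm
Layer 330–250 hPa: Δp = 80 hPa = 8000 Pa, q̄ = 0.00023 kg/kg → 0.00023 × 8000 / 9.8 = 0.19 mm
PW = 3.97 + 8.00 + 0.34 + 0.19 + 0.19 = 12.69 ≈ 12.7 mm.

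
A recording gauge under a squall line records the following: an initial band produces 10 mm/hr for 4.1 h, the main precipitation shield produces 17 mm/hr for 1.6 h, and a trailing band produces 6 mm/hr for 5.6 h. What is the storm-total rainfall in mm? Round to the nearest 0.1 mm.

Total = Σ Rᵢ Δtᵢ = 10 × 4.1 + 17 × 1.6 + 6 × 5.6
      = 41 + 27.2 + 33.6 = 101.8 mm.

total ≈ 101.8 mm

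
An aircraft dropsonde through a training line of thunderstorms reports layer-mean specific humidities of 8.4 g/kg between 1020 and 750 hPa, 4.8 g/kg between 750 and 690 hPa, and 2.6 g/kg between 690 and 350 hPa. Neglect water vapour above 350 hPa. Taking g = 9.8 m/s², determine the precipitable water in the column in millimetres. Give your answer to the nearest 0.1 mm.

Precipitable water is the column-integrated vapour mass per unit area: PW = (1/g) Σ q̄ Δp, with q in kg/kg and Δp in Pa (1 kg/m² of water = 1 mm).
Layer 1020–750 hPa: Δp = 270 hPa = 27000 Pa, q̄ = 0.0084 kg/kg → 0.0084 × 27000 / 9.8 = 23.14 mm
Layer 750–690 hPa: Δp = 60 hPa = 6000 Pa, q̄ = 0.0048 kg/kg → 0.0048 × 6000 / 9.8 = 2.94 mm
Layer 690–350 hPa: Δp = 340 hPa = 34000 Pa, q̄ = 0.0026 kg/kg → 0.0026 × 34000 / 9.8 = 9.02 mm
PW = 23.14 + 2.94 + 9.02 = 35.10 ≈ 35.1 mm.

PW ≈ 35.1 mm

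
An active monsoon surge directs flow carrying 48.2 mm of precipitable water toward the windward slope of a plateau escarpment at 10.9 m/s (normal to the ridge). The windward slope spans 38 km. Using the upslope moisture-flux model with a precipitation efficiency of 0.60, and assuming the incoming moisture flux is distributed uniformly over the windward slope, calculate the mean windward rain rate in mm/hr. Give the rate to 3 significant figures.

Incoming column moisture flux per unit ridge length: F = V × PW = 10.9 × 48.2 = 525.38 mm·m/s.
Spread over the 38 km slope with efficiency ε = 0.60: R = ε·F/W = 0.60 × 525.38 / 38000 m = 8.295e-03 mm/s.
R = 8.295e-03 × 3600 = 29.9 mm/hr.

R ≈ 29.9 mm/hr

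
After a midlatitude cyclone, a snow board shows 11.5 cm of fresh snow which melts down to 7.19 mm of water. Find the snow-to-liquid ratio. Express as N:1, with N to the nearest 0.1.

ratio ≈ 16.0

Ratio = snow depth / SWE = 115 mm / 7.19 mm = 16.0, i.e. 16.0:1.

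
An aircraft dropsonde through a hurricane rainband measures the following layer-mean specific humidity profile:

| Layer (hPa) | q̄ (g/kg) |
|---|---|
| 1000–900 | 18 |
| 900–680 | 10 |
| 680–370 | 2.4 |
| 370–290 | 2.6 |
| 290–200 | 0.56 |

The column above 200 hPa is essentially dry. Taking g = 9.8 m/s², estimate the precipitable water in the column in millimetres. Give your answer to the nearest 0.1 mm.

PW ≈ 51.0 mm

Precipitable water is the column-integrated vapour mass per unit area: PW = (1/g) Σ q̄ Δp, with q in kg/kg and Δp in Pa (1 kg/m² of water = 1 mm).
Layer 1000–900 hPa: Δp = 100 hPa = 10000 Pa, q̄ = 0.018 kg/kg → 0.018 × 10000 / 9.8 = 18.37 mm
Layer 900–680 hPa: Δp = 220 hPa = 22000 Pa, q̄ = 0.01 kg/kg → 0.01 × 22000 / 9.8 = 22.45 mm
Layer 680–370 hPa: Δp = 310 hPa = 31000 Pa, q̄ = 0.0024 kg/kg → 0.0024 × 31000 / 9.8 = 7.59 mm
Layer 370–290 hPa: Δp = 80 hPa = 8000 Pa, q̄ = 0.0026 kg/kg → 0.0026 × 8000 / 9.8 = 2.12 mm
Layer 290–200 hPa: Δp = 90 hPa = 9000 Pa, q̄ = 0.00056 kg/kg → 0.00056 × 9000 / 9.8 = 0.51 mm
PW = 18.37 + 22.45 + 7.59 + 2.12 + 0.51 = 51.04 ≈ 51.0 mm.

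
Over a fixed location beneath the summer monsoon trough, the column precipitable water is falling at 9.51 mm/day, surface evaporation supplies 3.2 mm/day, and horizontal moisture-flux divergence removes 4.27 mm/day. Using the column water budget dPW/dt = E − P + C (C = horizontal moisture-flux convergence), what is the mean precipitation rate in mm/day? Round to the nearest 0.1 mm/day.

dPW/dt = -9.51 mm/day.
P = E + C − dPW/dt = 3.2 + (-4.27) − (-9.51) = 8.4 mm/day.

P ≈ 8.4 mm/day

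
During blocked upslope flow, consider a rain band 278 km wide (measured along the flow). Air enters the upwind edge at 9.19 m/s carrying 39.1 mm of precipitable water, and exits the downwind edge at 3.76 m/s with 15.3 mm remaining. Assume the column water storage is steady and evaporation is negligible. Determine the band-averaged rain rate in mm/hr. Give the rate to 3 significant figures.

Column moisture flux per unit crosswind length is F = V × PW.
Inflow: F_in = 9.19 × 39.1 = 359.329 mm·m/s
Outflow: F_out = 3.76 × 15.3 = 57.528 mm·m/s
Steady-state rate R = (F_in − F_out)/L = (359.329 − 57.528) / 278000 m = 1.086e-03 mm/s.
R = 1.086e-03 × 3600 = 3.91 mm/hr.

R ≈ 3.91 mm/hr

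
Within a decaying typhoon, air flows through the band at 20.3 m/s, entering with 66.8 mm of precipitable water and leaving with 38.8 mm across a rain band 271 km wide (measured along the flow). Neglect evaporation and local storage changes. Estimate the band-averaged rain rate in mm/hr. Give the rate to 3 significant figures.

R ≈ 7.55 mm/hr

Column moisture flux per unit crosswind length is F = V × PW.
Inflow: F_in = 20.3 × 66.8 = 1356.04 mm·m/s
Outflow: F_out = 20.3 × 38.8 = 787.64 mm·m/s
Steady-state rate R = (F_in − F_out)/L = (1356.04 − 787.64) / 271000 m = 2.097e-03 mm/s.
R = 2.097e-03 × 3600 = 7.55 mm/hr.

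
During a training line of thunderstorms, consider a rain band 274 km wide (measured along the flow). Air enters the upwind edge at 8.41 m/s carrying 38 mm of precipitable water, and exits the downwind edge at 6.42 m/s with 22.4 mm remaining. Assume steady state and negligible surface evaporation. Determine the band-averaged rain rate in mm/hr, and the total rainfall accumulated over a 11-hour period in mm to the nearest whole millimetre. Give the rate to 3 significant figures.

R ≈ 2.31 mm/hr; total ≈ 25 mm

Column moisture flux per unit crosswind length is F = V × PW.
Inflow: F_in = 8.41 × 38 = 319.58 mm·m/s
Outflow: F_out = 6.42 × 22.4 = 143.808 mm·m/s
Steady-state rate R = (F_in − F_out)/L = (319.58 − 143.808) / 274000 m = 6.415e-04 mm/s.
R = 6.415e-04 × 3600 = 2.31 mm/hr.
Over 11 h: total = 2.31 × 11 = 25.41 ≈ 25 mm.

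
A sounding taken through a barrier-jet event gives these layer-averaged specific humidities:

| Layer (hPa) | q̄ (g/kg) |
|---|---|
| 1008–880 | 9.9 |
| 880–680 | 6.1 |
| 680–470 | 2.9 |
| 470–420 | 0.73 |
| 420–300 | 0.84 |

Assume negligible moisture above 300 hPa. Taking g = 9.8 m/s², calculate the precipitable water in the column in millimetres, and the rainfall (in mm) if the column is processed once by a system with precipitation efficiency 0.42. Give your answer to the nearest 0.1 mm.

PW ≈ 33.0 mm; rainfall ≈ 13.9 mm

Precipitable water is the column-integrated vapour mass per unit area: PW = (1/g) Σ q̄ Δp, with q in kg/kg and Δp in Pa (1 kg/m² of water = 1 mm).
Layer 1008–880 hPa: Δp = 128 hPa = 12800 Pa, q̄ = 0.0099 kg/kg → 0.0099 × 12800 / 9.8 = 12.93 mm
Layer 880–680 hPa: Δp = 200 hPa = 20000 Pa, q̄ = 0.0061 kg/kg → 0.0061 × 20000 / 9.8 = 12.45 mm
Layer 680–470 hPa: Δp = 210 hPa = 21000 Pa, q̄ = 0.0029 kg/kg → 0.0029 × 21000 / 9.8 = 6.21 mm
Layer 470–420 hPa: Δp = 50 hPa = 5000 Pa, q̄ = 0.00073 kg/kg → 0.00073 × 5000 / 9.8 = 0.37 mm
Layer 420–300 hPa: Δp = 120 hPa = 12000 Pa, q̄ = 0.00084 kg/kg → 0.00084 × 12000 / 9.8 = 1.03 mm
PW = 12.93 + 12.45 + 6.21 + 0.37 + 1.03 = 32.99 ≈ 33.0 mm.
Rainfall = ε × PW = 0.42 × 33.0 = 13.9 mm.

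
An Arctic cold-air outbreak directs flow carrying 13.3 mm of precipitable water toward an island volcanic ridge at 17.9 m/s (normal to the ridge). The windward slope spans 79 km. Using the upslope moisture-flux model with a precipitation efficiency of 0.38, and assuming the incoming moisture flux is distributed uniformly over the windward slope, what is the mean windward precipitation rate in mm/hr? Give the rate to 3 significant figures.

R ≈ 4.12 mm/hr

Incoming column moisture flux per unit ridge length: F = V × PW = 17.9 × 13.3 = 238.07 mm·m/s.
Spread over the 79 km slope with efficiency ε = 0.38: R = ε·F/W = 0.38 × 238.07 / 79000 m = 1.145e-03 mm/s.
R = 1.145e-03 × 3600 = 4.12 mm/hr.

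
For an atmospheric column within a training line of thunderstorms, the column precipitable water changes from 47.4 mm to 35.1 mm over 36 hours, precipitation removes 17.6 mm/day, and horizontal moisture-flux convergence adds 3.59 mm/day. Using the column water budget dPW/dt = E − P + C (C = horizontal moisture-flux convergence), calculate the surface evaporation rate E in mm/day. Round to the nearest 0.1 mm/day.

E ≈ 5.8 mm/day

dPW/dt = (35.1 − 47.4) mm / (36/24 day) = -8.200 mm/day.
E = dPW/dt + P − C = (-8.200) + 17.6 − (3.59) = 5.8 mm/day.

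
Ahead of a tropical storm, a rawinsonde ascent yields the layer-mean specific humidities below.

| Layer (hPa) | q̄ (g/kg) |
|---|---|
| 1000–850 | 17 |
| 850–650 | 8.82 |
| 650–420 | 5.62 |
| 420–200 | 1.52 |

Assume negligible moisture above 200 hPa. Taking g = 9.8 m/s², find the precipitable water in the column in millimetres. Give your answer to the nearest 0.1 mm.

PW ≈ 60.6 mm

Precipitable water is the column-integrated vapour mass per unit area: PW = (1/g) Σ q̄ Δp, with q in kg/kg and Δp in Pa (1 kg/m² of water = 1 mm).
Layer 1000–850 hPa: Δp = 150 hPa = 15000 Pa, q̄ = 0.017 kg/kg → 0.017 × 15000 / 9.8 = 26.02 mm
Layer 850–650 hPa: Δp = 200 hPa = 20000 Pa, q̄ = 0.00882 kg/kg → 0.00882 × 20000 / 9.8 = 18.00 mm
Layer 650–420 hPa: Δp = 230 hPa = 23000 Pa, q̄ = 0.00562 kg/kg → 0.00562 × 23000 / 9.8 = 13.19 mm
Layer 420–200 hPa: Δp = 220 hPa = 22000 Pa, q̄ = 0.00152 kg/kg → 0.00152 × 22000 / 9.8 = 3.41 mm
PW = 26.02 + 18.00 + 13.19 + 3.41 = 60.62 ≈ 60.6 mm.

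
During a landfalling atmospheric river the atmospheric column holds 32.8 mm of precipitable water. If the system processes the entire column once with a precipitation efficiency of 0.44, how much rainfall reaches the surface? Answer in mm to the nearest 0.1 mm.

rainfall ≈ 14.4 mm

Rainfall = ε × PW = 0.44 × 32.8 = 14.4 mm.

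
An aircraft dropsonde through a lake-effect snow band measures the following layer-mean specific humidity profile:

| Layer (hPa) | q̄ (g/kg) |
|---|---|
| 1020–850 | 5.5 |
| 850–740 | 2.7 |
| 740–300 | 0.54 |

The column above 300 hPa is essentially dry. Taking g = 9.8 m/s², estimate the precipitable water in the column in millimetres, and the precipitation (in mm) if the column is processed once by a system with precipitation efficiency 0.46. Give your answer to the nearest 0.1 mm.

PW ≈ 15.0 mm; precipitation ≈ 6.9 mm

Precipitable water is the column-integrated vapour mass per unit area: PW = (1/g) Σ q̄ Δp, with q in kg/kg and Δp in Pa (1 kg/m² of water = 1 mm).
Layer 1020–850 hPa: Δp = 170 hPa = 17000 Pa, q̄ = 0.0055 kg/kg → 0.0055 × 17000 / 9.8 = 9.54 mm
Layer 850–740 hPa: Δp = 110 hPa = 11000 Pa, q̄ = 0.0027 kg/kg → 0.0027 × 11000 / 9.8 = 3.03 mm
Layer 740–300 hPa: Δp = 440 hPa = 44000 Pa, q̄ = 0.00054 kg/kg → 0.00054 × 44000 / 9.8 = 2.42 mm
PW = 9.54 + 3.03 + 2.42 = 14.99 ≈ 15.0 mm.
Precipitation = ε × PW = 0.46 × 15.0 = 6.9 mm.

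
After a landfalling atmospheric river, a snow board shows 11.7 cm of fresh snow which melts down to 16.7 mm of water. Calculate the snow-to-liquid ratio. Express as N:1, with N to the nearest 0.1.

ratio ≈ 7.0

Ratio = snow depth / SWE = 117 mm / 16.7 mm = 7.0, i.e. 7.0:1.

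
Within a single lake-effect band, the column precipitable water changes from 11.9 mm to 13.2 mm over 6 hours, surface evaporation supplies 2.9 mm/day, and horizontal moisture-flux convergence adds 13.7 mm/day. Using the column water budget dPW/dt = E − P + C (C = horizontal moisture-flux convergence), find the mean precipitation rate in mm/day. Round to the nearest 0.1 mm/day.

dPW/dt = (13.2 − 11.9) mm / (6/24 day) = +5.200 mm/day.
P = E + C − dPW/dt = 2.9 + (13.7) − (+5.200) = 11.4 mm/day.

P ≈ 11.4 mm/day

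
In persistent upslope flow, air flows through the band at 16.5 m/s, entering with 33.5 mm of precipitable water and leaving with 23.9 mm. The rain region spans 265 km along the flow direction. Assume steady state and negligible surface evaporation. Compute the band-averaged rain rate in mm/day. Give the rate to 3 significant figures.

Column moisture flux per unit crosswind length is F = V × PW.
Inflow: F_in = 16.5 × 33.5 = 552.75 mm·m/s
Outflow: F_out = 16.5 × 23.9 = 394.35 mm·m/s
Steady-state rate R = (F_in − F_out)/L = (552.75 − 394.35) / 265000 m = 5.977e-04 mm/s.
R = 5.977e-04 × 3600 × 24 = 51.6 mm/day.

R ≈ 51.6 mm/day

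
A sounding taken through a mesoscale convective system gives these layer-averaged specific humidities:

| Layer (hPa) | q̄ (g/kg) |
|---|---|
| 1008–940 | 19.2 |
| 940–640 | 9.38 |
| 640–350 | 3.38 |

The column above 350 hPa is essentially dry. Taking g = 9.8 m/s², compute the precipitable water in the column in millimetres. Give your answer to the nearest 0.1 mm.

Precipitable water is the column-integrated vapour mass per unit area: PW = (1/g) Σ q̄ Δp, with q in kg/kg and Δp in Pa (1 kg/m² of water = 1 mm).
Layer 1008–940 hPa: Δp = 68 hPa = 6800 Pa, q̄ = 0.0192 kg/kg → 0.0192 × 6800 / 9.8 = 13.32 mm
Layer 940–640 hPa: Δp = 300 hPa = 30000 Pa, q̄ = 0.00938 kg/kg → 0.00938 × 30000 / 9.8 = 28.71 mm
Layer 640–350 hPa: Δp = 290 hPa = 29000 Pa, q̄ = 0.00338 kg/kg → 0.00338 × 29000 / 9.8 = 10.00 mm
PW = 13.32 + 28.71 + 10.00 = 52.03 ≈ 52.0 mm.

PW ≈ 52.0 mm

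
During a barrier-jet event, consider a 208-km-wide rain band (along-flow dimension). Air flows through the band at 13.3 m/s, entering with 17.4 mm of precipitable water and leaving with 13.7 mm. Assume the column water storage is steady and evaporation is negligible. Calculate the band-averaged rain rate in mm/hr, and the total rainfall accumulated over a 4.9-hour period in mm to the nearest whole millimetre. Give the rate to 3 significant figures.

Column moisture flux per unit crosswind length is F = V × PW.
Inflow: F_in = 13.3 × 17.4 = 231.42 mm·m/s
Outflow: F_out = 13.3 × 13.7 = 182.21 mm·m/s
Steady-state rate R = (F_in − F_out)/L = (231.42 − 182.21) / 208000 m = 2.366e-04 mm/s.
R = 2.366e-04 × 3600 = 0.852 mm/hr.
Over 4.9 h: total = 0.852 × 4.9 = 4.1748 ≈ 4 mm.

R ≈ 0.852 mm/hr; total ≈ 4 mm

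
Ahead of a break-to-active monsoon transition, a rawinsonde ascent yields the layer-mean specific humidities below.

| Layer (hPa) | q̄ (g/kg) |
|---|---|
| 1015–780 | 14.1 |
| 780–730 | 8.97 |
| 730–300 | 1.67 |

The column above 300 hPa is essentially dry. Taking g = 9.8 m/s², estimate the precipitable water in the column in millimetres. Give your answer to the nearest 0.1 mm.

Precipitable water is the column-integrated vapour mass per unit area: PW = (1/g) Σ q̄ Δp, with q in kg/kg and Δp in Pa (1 kg/m² of water = 1 mm).
Layer 1015–780 hPa: Δp = 235 hPa = 23500 Pa, q̄ = 0.0141 kg/kg → 0.0141 × 23500 / 9.8 = 33.81 mm
Layer 780–730 hPa: Δp = 50 hPa = 5000 Pa, q̄ = 0.00897 kg/kg → 0.00897 × 5000 / 9.8 = 4.58 mm
Layer 730–300 hPa: Δp = 430 hPa = 43000 Pa, q̄ = 0.00167 kg/kg → 0.00167 × 43000 / 9.8 = 7.33 mm
PW = 33.81 + 4.58 + 7.33 = 45.72 ≈ 45.7 mm.

PW ≈ 45.7 mm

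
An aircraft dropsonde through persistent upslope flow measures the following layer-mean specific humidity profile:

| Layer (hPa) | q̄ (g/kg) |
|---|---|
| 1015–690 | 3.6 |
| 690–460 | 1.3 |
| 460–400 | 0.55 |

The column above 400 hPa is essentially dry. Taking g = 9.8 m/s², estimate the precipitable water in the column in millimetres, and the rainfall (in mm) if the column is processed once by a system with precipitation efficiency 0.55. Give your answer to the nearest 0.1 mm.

Precipitable water is the column-integrated vapour mass per unit area: PW = (1/g) Σ q̄ Δp, with q in kg/kg and Δp in Pa (1 kg/m² of water = 1 mm).
Layer 1015–690 hPa: Δp = 325 hPa = 32500 Pa, q̄ = 0.0036 kg/kg → 0.0036 × 32500 / 9.8 = 11.94 mm
Layer 690–460 hPa: Δp = 230 hPa = 23000 Pa, q̄ = 0.0013 kg/kg → 0.0013 × 23000 / 9.8 = 3.05 mm
Layer 460–400 hPa: Δp = 60 hPa = 6000 Pa, q̄ = 0.00055 kg/kg → 0.00055 × 6000 / 9.8 = 0.34 mm
PW = 11.94 + 3.05 + 0.34 = 15.33 ≈ 15.3 mm.
Rainfall = ε × PW = 0.55 × 15.3 = 8.4 mm.

PW ≈ 15.3 mm; rainfall ≈ 8.4 mm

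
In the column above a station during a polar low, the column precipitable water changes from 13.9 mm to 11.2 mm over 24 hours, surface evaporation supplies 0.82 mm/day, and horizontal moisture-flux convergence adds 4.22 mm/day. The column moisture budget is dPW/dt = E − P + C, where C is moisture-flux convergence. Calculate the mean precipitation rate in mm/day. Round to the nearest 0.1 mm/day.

dPW/dt = (11.2 − 13.9) mm / (24/24 day) = -2.700 mm/day.
P = E + C − dPW/dt = 0.82 + (4.22) − (-2.700) = 7.7 mm/day.

P ≈ 7.7 mm/day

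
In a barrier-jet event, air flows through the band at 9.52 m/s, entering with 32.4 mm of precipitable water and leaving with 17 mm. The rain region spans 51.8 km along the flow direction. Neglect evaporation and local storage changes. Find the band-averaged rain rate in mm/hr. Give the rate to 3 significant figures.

Column moisture flux per unit crosswind length is F = V × PW.
Inflow: F_in = 9.52 × 32.4 = 308.448 mm·m/s
Outflow: F_out = 9.52 × 17 = 161.84 mm·m/s
Steady-state rate R = (F_in − F_out)/L = (308.448 − 161.84) / 51800 m = 2.830e-03 mm/s.
R = 2.830e-03 × 3600 = 10.2 mm/hr.

R ≈ 10.2 mm/hr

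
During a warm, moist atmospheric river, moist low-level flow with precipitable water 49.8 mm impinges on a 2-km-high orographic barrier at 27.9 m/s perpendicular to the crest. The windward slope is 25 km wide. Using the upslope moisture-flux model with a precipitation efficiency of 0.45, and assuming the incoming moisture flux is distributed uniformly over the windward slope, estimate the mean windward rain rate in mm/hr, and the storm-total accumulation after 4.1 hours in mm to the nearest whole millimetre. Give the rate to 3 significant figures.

Incoming column moisture flux per unit ridge length: F = V × PW = 27.9 × 49.8 = 1389.42 mm·m/s.
Spread over the 25 km slope with efficiency ε = 0.45: R = ε·F/W = 0.45 × 1389.42 / 25000 m = 2.501e-02 mm/s.
R = 2.501e-02 × 3600 = 90.0 mm/hr.
Over 4.1 h: total = 90.0 × 4.1 = 369 mm.

R ≈ 90.0 mm/hr; total ≈ 369 mm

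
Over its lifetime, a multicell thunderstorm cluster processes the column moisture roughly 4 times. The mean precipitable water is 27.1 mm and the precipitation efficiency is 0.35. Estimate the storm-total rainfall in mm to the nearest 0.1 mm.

rainfall ≈ 37.9 mm

Each cycle deposits ε × PW = 0.35 × 27.1 = 9.485 mm.
Over 4 cycles: 4 × 9.485 = 37.9 mm.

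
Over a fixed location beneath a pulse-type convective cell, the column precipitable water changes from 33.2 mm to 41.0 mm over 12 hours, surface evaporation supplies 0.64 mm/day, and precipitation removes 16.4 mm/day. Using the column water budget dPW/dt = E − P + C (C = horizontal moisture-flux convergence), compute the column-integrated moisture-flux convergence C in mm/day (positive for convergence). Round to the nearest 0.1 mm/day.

dPW/dt = (41.0 − 33.2) mm / (12/24 day) = +15.600 mm/day.
C = dPW/dt − E + P = (+15.600) − 0.64 + 16.4 = 31.4 mm/day.

C ≈ 31.4 mm/day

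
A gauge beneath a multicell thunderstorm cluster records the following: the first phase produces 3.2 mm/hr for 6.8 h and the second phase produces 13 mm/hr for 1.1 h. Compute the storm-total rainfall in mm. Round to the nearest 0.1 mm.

Total = Σ Rᵢ Δtᵢ = 3.2 × 6.8 + 13 × 1.1
      = 21.76 + 14.3 = 36.1 mm.

total ≈ 36.1 mm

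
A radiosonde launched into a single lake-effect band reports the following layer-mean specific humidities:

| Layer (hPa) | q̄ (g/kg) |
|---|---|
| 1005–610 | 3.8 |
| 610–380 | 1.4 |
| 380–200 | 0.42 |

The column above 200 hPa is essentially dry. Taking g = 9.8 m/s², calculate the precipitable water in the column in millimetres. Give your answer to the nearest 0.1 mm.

PW ≈ 19.4 mm

Precipitable water is the column-integrated vapour mass per unit area: PW = (1/g) Σ q̄ Δp, with q in kg/kg and Δp in Pa (1 kg/m² of water = 1 mm).
Layer 1005–610 hPa: Δp = 395 hPa = 39500 Pa, q̄ = 0.0038 kg/kg → 0.0038 × 39500 / 9.8 = 15.32 mm
Layer 610–380 hPa: Δp = 230 hPa = 23000 Pa, q̄ = 0.0014 kg/kg → 0.0014 × 23000 / 9.8 = 3.29 mm
Layer 380–200 hPa: Δp = 180 hPa = 18000 Pa, q̄ = 0.00042 kg/kg → 0.00042 × 18000 / 9.8 = 0.77 mm
PW = 15.32 + 3.29 + 0.77 = 19.38 ≈ 19.4 mm.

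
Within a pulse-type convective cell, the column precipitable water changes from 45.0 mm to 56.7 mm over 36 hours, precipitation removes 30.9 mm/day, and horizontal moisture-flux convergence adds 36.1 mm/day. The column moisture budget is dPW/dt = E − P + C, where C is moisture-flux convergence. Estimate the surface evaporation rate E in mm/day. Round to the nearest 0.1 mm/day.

E ≈ 2.6 mm/day

dPW/dt = (56.7 − 45.0) mm / (36/24 day) = +7.800 mm/day.
E = dPW/dt + P − C = (+7.800) + 30.9 − (36.1) = 2.6 mm/day.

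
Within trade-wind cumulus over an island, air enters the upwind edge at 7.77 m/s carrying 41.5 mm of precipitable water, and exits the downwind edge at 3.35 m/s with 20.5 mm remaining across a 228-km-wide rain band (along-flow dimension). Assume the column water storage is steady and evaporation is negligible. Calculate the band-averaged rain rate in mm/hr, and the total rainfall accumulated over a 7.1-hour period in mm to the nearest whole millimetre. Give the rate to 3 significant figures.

R ≈ 4.01 mm/hr; total ≈ 28 mm

Column moisture flux per unit crosswind length is F = V × PW.
Inflow: F_in = 7.77 × 41.5 = 322.455 mm·m/s
Outflow: F_out = 3.35 × 20.5 = 68.675 mm·m/s
Steady-state rate R = (F_in − F_out)/L = (322.455 − 68.675) / 228000 m = 1.113e-03 mm/s.
R = 1.113e-03 × 3600 = 4.01 mm/hr.
Over 7.1 h: total = 4.01 × 7.1 = 28.471 ≈ 28 mm.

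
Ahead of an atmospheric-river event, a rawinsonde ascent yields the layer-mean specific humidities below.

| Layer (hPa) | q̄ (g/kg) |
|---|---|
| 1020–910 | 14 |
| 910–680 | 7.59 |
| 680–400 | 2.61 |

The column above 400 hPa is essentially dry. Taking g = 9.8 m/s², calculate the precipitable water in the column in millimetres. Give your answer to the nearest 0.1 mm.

PW ≈ 41.0 mm

Precipitable water is the column-integrated vapour mass per unit area: PW = (1/g) Σ q̄ Δp, with q in kg/kg and Δp in Pa (1 kg/m² of water = 1 mm).
Layer 1020–910 hPa: Δp = 110 hPa = 11000 Pa, q̄ = 0.014 kg/kg → 0.014 × 11000 / 9.8 = 15.71 mm
Layer 910–680 hPa: Δp = 230 hPa = 23000 Pa, q̄ = 0.00759 kg/kg → 0.00759 × 23000 / 9.8 = 17.81 mm
Layer 680–400 hPa: Δp = 280 hPa = 28000 Pa, q̄ = 0.00261 kg/kg → 0.00261 × 28000 / 9.8 = 7.46 mm
PW = 15.71 + 17.81 + 7.46 = 40.98 ≈ 41.0 mm.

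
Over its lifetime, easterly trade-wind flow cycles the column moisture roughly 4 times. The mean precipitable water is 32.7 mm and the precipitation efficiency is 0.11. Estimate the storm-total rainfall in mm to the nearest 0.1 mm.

rainfall ≈ 14.4 mm

Each cycle deposits ε × PW = 0.11 × 32.7 = 3.597 mm.
Over 4 cycles: 4 × 3.597 = 14.4 mm.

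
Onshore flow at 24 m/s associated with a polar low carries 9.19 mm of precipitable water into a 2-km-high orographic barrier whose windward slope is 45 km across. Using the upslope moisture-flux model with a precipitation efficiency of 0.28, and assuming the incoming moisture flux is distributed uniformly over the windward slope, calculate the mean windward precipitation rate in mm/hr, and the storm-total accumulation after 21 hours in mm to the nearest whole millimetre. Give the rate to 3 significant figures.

Incoming column moisture flux per unit ridge length: F = V × PW = 24 × 9.19 = 220.56 mm·m/s.
Spread over the 45 km slope with efficiency ε = 0.28: R = ε·F/W = 0.28 × 220.56 / 45000 m = 1.372e-03 mm/s.
R = 1.372e-03 × 3600 = 4.94 mm/hr.
Over 21 h: total = 4.94 × 21 = 103.74 ≈ 104 mm.

R ≈ 4.94 mm/hr; total ≈ 104 mm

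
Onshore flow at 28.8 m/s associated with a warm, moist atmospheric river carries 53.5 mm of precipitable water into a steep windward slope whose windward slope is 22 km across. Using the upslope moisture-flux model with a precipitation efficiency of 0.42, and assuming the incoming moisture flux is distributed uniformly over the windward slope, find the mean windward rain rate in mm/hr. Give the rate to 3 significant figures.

Incoming column moisture flux per unit ridge length: F = V × PW = 28.8 × 53.5 = 1540.8 mm·m/s.
Spread over the 22 km slope with efficiency ε = 0.42: R = ε·F/W = 0.42 × 1540.8 / 22000 m = 2.942e-02 mm/s.
R = 2.942e-02 × 3600 = 106 mm/hr.

R ≈ 106 mm/hr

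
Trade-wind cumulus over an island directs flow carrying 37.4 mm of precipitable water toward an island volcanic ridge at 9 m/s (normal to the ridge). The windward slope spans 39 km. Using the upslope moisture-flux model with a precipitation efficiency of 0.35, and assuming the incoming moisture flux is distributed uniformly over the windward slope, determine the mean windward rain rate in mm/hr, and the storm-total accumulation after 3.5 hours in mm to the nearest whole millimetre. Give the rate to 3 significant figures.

Incoming column moisture flux per unit ridge length: F = V × PW = 9 × 37.4 = 336.6 mm·m/s.
Spread over the 39 km slope with efficiency ε = 0.35: R = ε·F/W = 0.35 × 336.6 / 39000 m = 3.021e-03 mm/s.
R = 3.021e-03 × 3600 = 10.9 mm/hr.
Over 3.5 h: total = 10.9 × 3.5 = 38.15 ≈ 38 mm.

R ≈ 10.9 mm/hr; total ≈ 38 mm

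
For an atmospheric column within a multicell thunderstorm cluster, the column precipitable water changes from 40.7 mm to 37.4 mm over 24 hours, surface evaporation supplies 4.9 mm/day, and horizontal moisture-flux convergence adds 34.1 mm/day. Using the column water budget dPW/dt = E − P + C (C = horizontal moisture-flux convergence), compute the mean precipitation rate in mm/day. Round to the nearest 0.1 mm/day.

dPW/dt = (37.4 − 40.7) mm / (24/24 day) = -3.300 mm/day.
P = E + C − dPW/dt = 4.9 + (34.1) − (-3.300) = 42.3 mm/day.

P ≈ 42.3 mm/day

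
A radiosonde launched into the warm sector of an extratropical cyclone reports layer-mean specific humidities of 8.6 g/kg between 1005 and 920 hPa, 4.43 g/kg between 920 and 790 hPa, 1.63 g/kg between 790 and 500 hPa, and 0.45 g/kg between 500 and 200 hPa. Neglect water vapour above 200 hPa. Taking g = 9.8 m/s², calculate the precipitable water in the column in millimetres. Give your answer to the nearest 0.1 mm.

PW ≈ 19.5 mm

Precipitable water is the column-integrated vapour mass per unit area: PW = (1/g) Σ q̄ Δp, with q in kg/kg and Δp in Pa (1 kg/m² of water = 1 mm).
Layer 1005–920 hPa: Δp = 85 hPa = 8500 Pa, q̄ = 0.0086 kg/kg → 0.0086 × 8500 / 9.8 = 7.46 mm
Layer 920–790 hPa: Δp = 130 hPa = 13000 Pa, q̄ = 0.00443 kg/kg → 0.00443 × 13000 / 9.8 = 5.88 mm
Layer 790–500 hPa: Δp = 290 hPa = 29000 Pa, q̄ = 0.00163 kg/kg → 0.00163 × 29000 / 9.8 = 4.82 mm
Layer 500–200 hPa: Δp = 300 hPa = 30000 Pa, q̄ = 0.00045 kg/kg → 0.00045 × 30000 / 9.8 = 1.38 mm
PW = 7.46 + 5.88 + 4.82 + 1.38 = 19.54 ≈ 19.5 mm.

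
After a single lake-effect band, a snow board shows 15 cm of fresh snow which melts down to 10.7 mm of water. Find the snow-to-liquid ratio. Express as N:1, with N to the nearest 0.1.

ratio ≈ 14.0

Ratio = snow depth / SWE = 150 mm / 10.7 mm = 14.0, i.e. 14.0:1.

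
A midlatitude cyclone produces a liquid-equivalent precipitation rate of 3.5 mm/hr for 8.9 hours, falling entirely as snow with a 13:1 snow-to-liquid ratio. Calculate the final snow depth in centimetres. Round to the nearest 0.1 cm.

snow depth ≈ 40.5 cm

Liquid-equivalent depth = 3.5 × 8.9 = 31.15 mm.
Snow depth = 31.15 mm × 13 = 404.95 mm = 40.5 cm.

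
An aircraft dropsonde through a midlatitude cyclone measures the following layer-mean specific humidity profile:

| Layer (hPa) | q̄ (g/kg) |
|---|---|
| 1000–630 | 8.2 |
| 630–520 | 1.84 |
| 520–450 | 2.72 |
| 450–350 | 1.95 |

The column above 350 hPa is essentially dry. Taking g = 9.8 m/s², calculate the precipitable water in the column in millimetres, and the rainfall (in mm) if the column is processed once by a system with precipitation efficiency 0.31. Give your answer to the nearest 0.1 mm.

Precipitable water is the column-integrated vapour mass per unit area: PW = (1/g) Σ q̄ Δp, with q in kg/kg and Δp in Pa (1 kg/m² of water = 1 mm).
Layer 1000–630 hPa: Δp = 370 hPa = 37000 Pa, q̄ = 0.0082 kg/kg → 0.0082 × 37000 / 9.8 = 30.96 mm
Layer 630–520 hPa: Δp = 110 hPa = 11000 Pa, q̄ = 0.00184 kg/kg → 0.00184 × 11000 / 9.8 = 2.07 mm
Layer 520–450 hPa: Δp = 70 hPa = 7000 Pa, q̄ = 0.00272 kg/kg → 0.00272 × 7000 / 9.8 = 1.94 mm
Layer 450–350 hPa: Δp = 100 hPa = 10000 Pa, q̄ = 0.00195 kg/kg → 0.00195 × 10000 / 9.8 = 1.99 mm
PW = 30.96 + 2.07 + 1.94 + 1.99 = 36.96 ≈ 37.0 mm.
Rainfall = ε × PW = 0.31 × 37.0 = 11.5 mm.

PW ≈ 37.0 mm; rainfall ≈ 11.5 mm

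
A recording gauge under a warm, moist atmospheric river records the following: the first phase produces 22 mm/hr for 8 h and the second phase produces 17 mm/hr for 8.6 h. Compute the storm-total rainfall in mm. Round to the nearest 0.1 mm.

total ≈ 322.2 mm

Total = Σ Rᵢ Δtᵢ = 22 × 8 + 17 × 8.6
      = 176 + 146.2 = 322.2 mm.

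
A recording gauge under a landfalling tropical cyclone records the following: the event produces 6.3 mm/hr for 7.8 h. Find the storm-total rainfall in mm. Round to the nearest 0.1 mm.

total ≈ 49.1 mm

Total = Σ Rᵢ Δtᵢ = 6.3 × 7.8
      = 49.14 = 49.1 mm.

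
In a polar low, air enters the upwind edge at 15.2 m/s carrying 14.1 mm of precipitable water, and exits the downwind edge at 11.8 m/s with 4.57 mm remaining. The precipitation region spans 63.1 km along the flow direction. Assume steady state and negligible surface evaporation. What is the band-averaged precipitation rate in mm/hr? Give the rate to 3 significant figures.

R ≈ 9.15 mm/hr

Column moisture flux per unit crosswind length is F = V × PW.
Inflow: F_in = 15.2 × 14.1 = 214.32 mm·m/s
Outflow: F_out = 11.8 × 4.57 = 53.926 mm·m/s
Steady-state rate R = (F_in − F_out)/L = (214.32 − 53.926) / 63100 m = 2.542e-03 mm/s.
R = 2.542e-03 × 3600 = 9.15 mm/hr.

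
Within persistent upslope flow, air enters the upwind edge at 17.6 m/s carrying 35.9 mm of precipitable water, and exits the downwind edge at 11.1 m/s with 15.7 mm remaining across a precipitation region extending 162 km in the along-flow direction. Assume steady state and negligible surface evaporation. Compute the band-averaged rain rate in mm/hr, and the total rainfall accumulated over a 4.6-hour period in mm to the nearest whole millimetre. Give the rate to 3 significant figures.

R ≈ 10.2 mm/hr; total ≈ 47 mm

Column moisture flux per unit crosswind length is F = V × PW.
Inflow: F_in = 17.6 × 35.9 = 631.84 mm·m/s
Outflow: F_out = 11.1 × 15.7 = 174.27 mm·m/s
Steady-state rate R = (F_in − F_out)/L = (631.84 − 174.27) / 162000 m = 2.825e-03 mm/s.
R = 2.825e-03 × 3600 = 10.2 mm/hr.
Over 4.6 h: total = 10.2 × 4.6 = 46.92 ≈ 47 mm.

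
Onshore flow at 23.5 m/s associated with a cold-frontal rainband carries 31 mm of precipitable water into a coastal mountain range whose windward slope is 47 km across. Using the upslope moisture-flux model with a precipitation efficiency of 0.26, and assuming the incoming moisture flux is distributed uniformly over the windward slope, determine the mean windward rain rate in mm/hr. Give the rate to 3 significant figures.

R ≈ 14.5 mm/hr

Incoming column moisture flux per unit ridge length: F = V × PW = 23.5 × 31 = 728.5 mm·m/s.
Spread over the 47 km slope with efficiency ε = 0.26: R = ε·F/W = 0.26 × 728.5 / 47000 m = 4.030e-03 mm/s.
R = 4.030e-03 × 3600 = 14.5 mm/hr.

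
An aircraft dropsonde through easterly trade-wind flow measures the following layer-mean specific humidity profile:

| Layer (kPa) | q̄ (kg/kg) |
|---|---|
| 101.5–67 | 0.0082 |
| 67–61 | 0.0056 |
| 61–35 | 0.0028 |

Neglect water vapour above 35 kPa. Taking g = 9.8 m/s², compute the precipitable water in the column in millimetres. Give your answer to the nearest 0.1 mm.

Precipitable water is the column-integrated vapour mass per unit area: PW = (1/g) Σ q̄ Δp, with q in kg/kg and Δp in Pa (1 kg/m² of water = 1 mm).
Layer 101.5–67 kPa: Δp = 345 hPa = 34500 Pa, q̄ = 0.0082 kg/kg → 0.0082 × 34500 / 9.8 = 28.87 mm
Layer 67–61 kPa: Δp = 60 hPa = 6000 Pa, q̄ = 0.0056 kg/kg → 0.0056 × 6000 / 9.8 = 3.43 mm
Layer 61–35 kPa: Δp = 260 hPa = 26000 Pa, q̄ = 0.0028 kg/kg → 0.0028 × 26000 / 9.8 = 7.43 mm
PW = 28.87 + 3.43 + 7.43 = 39.73 ≈ 39.7 mm.

PW ≈ 39.7 mm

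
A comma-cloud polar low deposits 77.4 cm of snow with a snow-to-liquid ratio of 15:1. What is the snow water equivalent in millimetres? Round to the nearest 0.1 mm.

SWE ≈ 51.6 mm

SWE = snow depth / ratio = 77.4 cm / 15 = 5.160 cm = 51.6 mm.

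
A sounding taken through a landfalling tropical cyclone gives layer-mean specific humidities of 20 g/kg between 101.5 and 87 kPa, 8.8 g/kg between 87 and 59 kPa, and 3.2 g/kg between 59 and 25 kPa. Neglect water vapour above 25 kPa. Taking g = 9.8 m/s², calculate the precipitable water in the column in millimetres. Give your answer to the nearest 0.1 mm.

Precipitable water is the column-integrated vapour mass per unit area: PW = (1/g) Σ q̄ Δp, with q in kg/kg and Δp in Pa (1 kg/m² of water = 1 mm).
Layer 101.5–87 kPa: Δp = 145 hPa = 14500 Pa, q̄ = 0.02 kg/kg → 0.02 × 14500 / 9.8 = 29.59 mm
Layer 87–59 kPa: Δp = 280 hPa = 28000 Pa, q̄ = 0.0088 kg/kg → 0.0088 × 28000 / 9.8 = 25.14 mm
Layer 59–25 kPa: Δp = 340 hPa = 34000 Pa, q̄ = 0.0032 kg/kg → 0.0032 × 34000 / 9.8 = 11.10 mm
PW = 29.59 + 25.14 + 11.10 = 65.83 ≈ 65.8 mm.

PW ≈ 65.8 mm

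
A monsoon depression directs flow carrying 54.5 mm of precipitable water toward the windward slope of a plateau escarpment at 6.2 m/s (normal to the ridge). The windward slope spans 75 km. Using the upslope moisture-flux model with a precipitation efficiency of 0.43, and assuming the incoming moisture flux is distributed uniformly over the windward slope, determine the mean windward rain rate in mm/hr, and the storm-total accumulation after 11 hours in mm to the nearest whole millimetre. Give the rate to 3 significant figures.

R ≈ 6.97 mm/hr; total ≈ 77 mm

Incoming column moisture flux per unit ridge length: F = V × PW = 6.2 × 54.5 = 337.9 mm·m/s.
Spread over the 75 km slope with efficiency ε = 0.43: R = ε·F/W = 0.43 × 337.9 / 75000 m = 1.937e-03 mm/s.
R = 1.937e-03 × 3600 = 6.97 mm/hr.
Over 11 h: total = 6.97 × 11 = 76.67 ≈ 77 mm.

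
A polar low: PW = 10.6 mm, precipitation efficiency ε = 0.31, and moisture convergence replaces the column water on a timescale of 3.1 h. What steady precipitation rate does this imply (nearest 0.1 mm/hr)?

Each overturning extracts ε × PW = 0.31 × 10.6 = 3.286 mm.
Rate = ε·PW / τ = 3.286 / 3.1 h = 1.1 mm/hr.

R ≈ 1.1 mm/hr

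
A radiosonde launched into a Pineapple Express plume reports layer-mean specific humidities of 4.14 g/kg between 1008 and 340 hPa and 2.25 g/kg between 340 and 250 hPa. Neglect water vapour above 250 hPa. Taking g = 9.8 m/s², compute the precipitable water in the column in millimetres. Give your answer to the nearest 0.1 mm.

PW ≈ 30.3 mm

Precipitable water is the column-integrated vapour mass per unit area: PW = (1/g) Σ q̄ Δp, with q in kg/kg and Δp in Pa (1 kg/m² of water = 1 mm).
Layer 1008–340 hPa: Δp = 668 hPa = 66800 Pa, q̄ = 0.00414 kg/kg → 0.00414 × 66800 / 9.8 = 28.22 mm
Layer 340–250 hPa: Δp = 90 hPa = 9000 Pa, q̄ = 0.00225 kg/kg → 0.00225 × 9000 / 9.8 = 2.07 mm
PW = 28.22 + 2.07 = 30.29 ≈ 30.3 mm.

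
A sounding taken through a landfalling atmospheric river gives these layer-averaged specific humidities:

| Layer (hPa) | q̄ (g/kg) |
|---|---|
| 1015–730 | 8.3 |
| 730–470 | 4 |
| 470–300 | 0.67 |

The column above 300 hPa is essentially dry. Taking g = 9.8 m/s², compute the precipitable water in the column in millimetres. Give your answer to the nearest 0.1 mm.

Precipitable water is the column-integrated vapour mass per unit area: PW = (1/g) Σ q̄ Δp, with q in kg/kg and Δp in Pa (1 kg/m² of water = 1 mm).
Layer 1015–730 hPa: Δp = 285 hPa = 28500 Pa, q̄ = 0.0083 kg/kg → 0.0083 × 28500 / 9.8 = 24.14 mm
Layer 730–470 hPa: Δp = 260 hPa = 26000 Pa, q̄ = 0.004 kg/kg → 0.004 × 26000 / 9.8 = 10.61 mm
Layer 470–300 hPa: Δp = 170 hPa = 17000 Pa, q̄ = 0.00067 kg/kg → 0.00067 × 17000 / 9.8 = 1.16 mm
PW = 24.14 + 10.61 + 1.16 = 35.91 ≈ 35.9 mm.

PW ≈ 35.9 mm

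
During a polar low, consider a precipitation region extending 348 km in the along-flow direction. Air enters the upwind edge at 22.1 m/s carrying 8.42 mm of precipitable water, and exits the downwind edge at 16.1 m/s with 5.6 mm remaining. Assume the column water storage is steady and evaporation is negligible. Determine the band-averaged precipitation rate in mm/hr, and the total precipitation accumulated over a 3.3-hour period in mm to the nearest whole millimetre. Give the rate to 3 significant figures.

Column moisture flux per unit crosswind length is F = V × PW.
Inflow: F_in = 22.1 × 8.42 = 186.082 mm·m/s
Outflow: F_out = 16.1 × 5.6 = 90.16 mm·m/s
Steady-state rate R = (F_in − F_out)/L = (186.082 − 90.16) / 348000 m = 2.756e-04 mm/s.
R = 2.756e-04 × 3600 = 0.992 mm/hr.
Over 3.3 h: total = 0.992 × 3.3 = 3.2736 ≈ 3 mm.

R ≈ 0.992 mm/hr; total ≈ 3 mm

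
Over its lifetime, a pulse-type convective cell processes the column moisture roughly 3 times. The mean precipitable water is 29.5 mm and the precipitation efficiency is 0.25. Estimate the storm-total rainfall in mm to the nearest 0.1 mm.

Each cycle deposits ε × PW = 0.25 × 29.5 = 7.375 mm.
Over 3 cycles: 3 × 7.375 = 22.1 mm.

rainfall ≈ 22.1 mm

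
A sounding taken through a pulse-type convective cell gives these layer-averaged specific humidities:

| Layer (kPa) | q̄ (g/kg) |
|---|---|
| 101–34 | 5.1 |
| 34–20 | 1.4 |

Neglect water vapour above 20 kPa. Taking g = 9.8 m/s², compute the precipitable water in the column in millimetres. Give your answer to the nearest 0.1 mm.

PW ≈ 36.9 mm

Precipitable water is the column-integrated vapour mass per unit area: PW = (1/g) Σ q̄ Δp, with q in kg/kg and Δp in Pa (1 kg/m² of water = 1 mm).
Layer 101–34 kPa: Δp = 670 hPa = 67000 Pa, q̄ = 0.0051 kg/kg → 0.0051 × 67000 / 9.8 = 34.87 mm
Layer 34–20 kPa: Δp = 140 hPa = 14000 Pa, q̄ = 0.0014 kg/kg → 0.0014 × 14000 / 9.8 = 2.00 mm
PW = 34.87 + 2.00 = 36.87 ≈ 36.9 mm.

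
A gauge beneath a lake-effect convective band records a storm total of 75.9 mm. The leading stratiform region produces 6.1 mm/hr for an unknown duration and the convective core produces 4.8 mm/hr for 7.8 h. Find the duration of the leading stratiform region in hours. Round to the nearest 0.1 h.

Known phases: 4.8 × 7.8 = 37.44 mm.
Remaining depth = 75.9 − 37.44 = 38.46 mm.
Duration = 38.46 / 6.1 = 6.3 h.

duration ≈ 6.3 h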